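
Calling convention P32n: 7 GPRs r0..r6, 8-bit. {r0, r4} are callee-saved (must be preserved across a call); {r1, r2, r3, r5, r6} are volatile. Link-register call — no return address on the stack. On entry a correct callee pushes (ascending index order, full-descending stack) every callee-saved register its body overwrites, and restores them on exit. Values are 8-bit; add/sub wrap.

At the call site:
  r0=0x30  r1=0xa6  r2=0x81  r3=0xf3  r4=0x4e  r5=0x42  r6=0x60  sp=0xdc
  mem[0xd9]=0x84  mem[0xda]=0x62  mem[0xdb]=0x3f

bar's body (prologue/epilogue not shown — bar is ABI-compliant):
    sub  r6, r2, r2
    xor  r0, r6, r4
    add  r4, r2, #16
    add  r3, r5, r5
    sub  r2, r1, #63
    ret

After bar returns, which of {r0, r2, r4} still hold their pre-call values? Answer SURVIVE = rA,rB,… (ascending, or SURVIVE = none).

SURVIVE = r0,r4

prologue: push r0 -> mem[0xdb]=0x30, sp=0xdb
prologue: push r4 -> mem[0xda]=0x4e, sp=0xda
body[0] sub  r6, r2, r2 -> r6=0x00
body[1] xor  r0, r6, r4 -> r0=0x4e
body[2] add  r4, r2, #16 -> r4=0x91
body[3] add  r3, r5, r5 -> r3=0x84
body[4] sub  r2, r1, #63 -> r2=0x67
epilogue: pop r4=0x4e, sp=0xdb
epilogue: pop r0=0x30, sp=0xdc
r0: callee-saved, written=True
r2: caller-saved, written=True
r4: callee-saved, written=True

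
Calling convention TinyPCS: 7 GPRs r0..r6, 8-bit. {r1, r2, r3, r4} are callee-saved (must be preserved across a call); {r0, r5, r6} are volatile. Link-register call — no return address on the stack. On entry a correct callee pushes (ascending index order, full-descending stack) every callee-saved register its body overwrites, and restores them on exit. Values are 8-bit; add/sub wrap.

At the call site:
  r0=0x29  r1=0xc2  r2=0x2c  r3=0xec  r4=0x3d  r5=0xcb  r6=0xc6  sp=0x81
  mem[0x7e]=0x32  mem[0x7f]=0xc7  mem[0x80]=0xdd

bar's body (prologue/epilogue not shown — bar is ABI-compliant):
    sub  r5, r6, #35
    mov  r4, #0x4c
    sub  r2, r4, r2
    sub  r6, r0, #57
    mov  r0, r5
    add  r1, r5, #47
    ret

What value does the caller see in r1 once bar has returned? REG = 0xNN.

prologue: push r1 → mem[0x80]=0xc2, sp=0x80
prologue: push r2 → mem[0x7f]=0x2c, sp=0x7f
prologue: push r4 → mem[0x7e]=0x3d, sp=0x7e
body[0] sub  r5, r6, #35 → r5=0xa3
body[1] mov  r4, #0x4c → r4=0x4c
body[2] sub  r2, r4, r2 → r2=0x20
body[3] sub  r6, r0, #57 → r6=0xf0
body[4] mov  r0, r5 → r0=0xa3
body[5] add  r1, r5, #47 → r1=0xd2
epilogue: pop r4=0x3d, sp=0x7f
epilogue: pop r2=0x2c, sp=0x80
epilogue: pop r1=0xc2, sp=0x81
r1 is callee-saved → restored

REG = 0xc2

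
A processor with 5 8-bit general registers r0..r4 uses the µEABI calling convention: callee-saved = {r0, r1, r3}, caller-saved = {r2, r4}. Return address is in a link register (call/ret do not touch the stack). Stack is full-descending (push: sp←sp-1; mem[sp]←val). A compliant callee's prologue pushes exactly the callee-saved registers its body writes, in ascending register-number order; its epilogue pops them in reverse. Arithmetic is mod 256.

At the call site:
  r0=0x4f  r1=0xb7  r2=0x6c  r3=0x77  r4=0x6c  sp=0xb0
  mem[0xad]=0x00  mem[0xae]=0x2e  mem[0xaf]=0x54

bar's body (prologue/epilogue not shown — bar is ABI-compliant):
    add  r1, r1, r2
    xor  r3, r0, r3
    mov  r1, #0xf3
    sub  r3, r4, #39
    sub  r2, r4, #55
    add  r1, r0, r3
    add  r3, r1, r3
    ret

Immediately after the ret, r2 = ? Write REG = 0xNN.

prologue: push r1 → mem[0xaf]=0xb7, sp=0xaf
prologue: push r3 → mem[0xae]=0x77, sp=0xae
body[0] add  r1, r1, r2 → r1=0x23
body[1] xor  r3, r0, r3 → r3=0x38
body[2] mov  r1, #0xf3 → r1=0xf3
body[3] sub  r3, r4, #39 → r3=0x45
body[4] sub  r2, r4, #55 → r2=0x35
body[5] add  r1, r0, r3 → r1=0x94
body[6] add  r3, r1, r3 → r3=0xd9
epilogue: pop r3=0x77, sp=0xaf
epilogue: pop r1=0xb7, sp=0xb0
r2 is caller-saved → body value

REG = 0x35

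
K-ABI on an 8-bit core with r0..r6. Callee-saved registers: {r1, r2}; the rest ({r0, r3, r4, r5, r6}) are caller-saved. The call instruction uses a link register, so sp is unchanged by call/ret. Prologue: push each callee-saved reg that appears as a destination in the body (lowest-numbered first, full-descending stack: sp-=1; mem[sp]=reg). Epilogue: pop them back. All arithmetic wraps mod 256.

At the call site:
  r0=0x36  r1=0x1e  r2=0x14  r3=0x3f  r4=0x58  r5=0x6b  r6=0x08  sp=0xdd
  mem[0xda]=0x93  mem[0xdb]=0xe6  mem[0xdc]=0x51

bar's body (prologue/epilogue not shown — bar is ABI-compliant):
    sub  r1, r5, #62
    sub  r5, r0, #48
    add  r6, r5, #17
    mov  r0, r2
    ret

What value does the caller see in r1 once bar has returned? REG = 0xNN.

prologue: push r1 → mem[0xdc]=0x1e, sp=0xdc
body[0] sub  r1, r5, #62 → r1=0x2d
body[1] sub  r5, r0, #48 → r5=0x06
body[2] add  r6, r5, #17 → r6=0x17
body[3] mov  r0, r2 → r0=0x14
epilogue: pop r1=0x1e, sp=0xdd
r1 is callee-saved → restored

REG = 0x1e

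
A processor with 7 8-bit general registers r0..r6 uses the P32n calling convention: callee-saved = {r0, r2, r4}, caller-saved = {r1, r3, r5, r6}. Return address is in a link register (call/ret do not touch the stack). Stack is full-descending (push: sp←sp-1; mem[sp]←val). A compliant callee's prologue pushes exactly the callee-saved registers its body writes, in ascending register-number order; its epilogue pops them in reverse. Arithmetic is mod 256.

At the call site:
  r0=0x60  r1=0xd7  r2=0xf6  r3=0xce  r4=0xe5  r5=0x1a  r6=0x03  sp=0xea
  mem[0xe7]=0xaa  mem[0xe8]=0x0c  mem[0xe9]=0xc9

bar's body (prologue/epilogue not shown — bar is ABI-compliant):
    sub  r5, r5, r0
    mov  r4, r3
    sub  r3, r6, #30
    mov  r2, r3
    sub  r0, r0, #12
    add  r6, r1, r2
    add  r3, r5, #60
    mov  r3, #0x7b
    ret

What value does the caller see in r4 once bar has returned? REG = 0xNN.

REG = 0xe5

prologue: push r0 → mem[0xe9]=0x60, sp=0xe9
prologue: push r2 → mem[0xe8]=0xf6, sp=0xe8
prologue: push r4 → mem[0xe7]=0xe5, sp=0xe7
body[0] sub  r5, r5, r0 → r5=0xba
body[1] mov  r4, r3 → r4=0xce
body[2] sub  r3, r6, #30 → r3=0xe5
body[3] mov  r2, r3 → r2=0xe5
body[4] sub  r0, r0, #12 → r0=0x54
body[5] add  r6, r1, r2 → r6=0xbc
body[6] add  r3, r5, #60 → r3=0xf6
body[7] mov  r3, #0x7b → r3=0x7b
epilogue: pop r4=0xe5, sp=0xe8
epilogue: pop r2=0xf6, sp=0xe9
epilogue: pop r0=0x60, sp=0xea
r4 is callee-saved → restored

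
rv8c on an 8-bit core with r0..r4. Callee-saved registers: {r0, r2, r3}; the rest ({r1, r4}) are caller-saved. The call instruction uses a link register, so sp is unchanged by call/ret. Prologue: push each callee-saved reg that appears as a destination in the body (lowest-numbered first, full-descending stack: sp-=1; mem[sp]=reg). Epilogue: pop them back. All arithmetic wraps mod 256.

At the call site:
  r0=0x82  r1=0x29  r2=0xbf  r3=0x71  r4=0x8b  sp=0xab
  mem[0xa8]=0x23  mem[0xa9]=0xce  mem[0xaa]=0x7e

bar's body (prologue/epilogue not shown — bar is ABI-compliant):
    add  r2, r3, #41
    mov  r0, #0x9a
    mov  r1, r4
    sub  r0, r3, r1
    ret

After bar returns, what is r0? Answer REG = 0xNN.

prologue: push r0 -> mem[0xaa]=0x82, sp=0xaa
prologue: push r2 -> mem[0xa9]=0xbf, sp=0xa9
body[0] add  r2, r3, #41 -> r2=0x9a
body[1] mov  r0, #0x9a -> r0=0x9a
body[2] mov  r1, r4 -> r1=0x8b
body[3] sub  r0, r3, r1 -> r0=0xe6
epilogue: pop r2=0xbf, sp=0xaa
epilogue: pop r0=0x82, sp=0xab
r0 is callee-saved -> restored

REG = 0x82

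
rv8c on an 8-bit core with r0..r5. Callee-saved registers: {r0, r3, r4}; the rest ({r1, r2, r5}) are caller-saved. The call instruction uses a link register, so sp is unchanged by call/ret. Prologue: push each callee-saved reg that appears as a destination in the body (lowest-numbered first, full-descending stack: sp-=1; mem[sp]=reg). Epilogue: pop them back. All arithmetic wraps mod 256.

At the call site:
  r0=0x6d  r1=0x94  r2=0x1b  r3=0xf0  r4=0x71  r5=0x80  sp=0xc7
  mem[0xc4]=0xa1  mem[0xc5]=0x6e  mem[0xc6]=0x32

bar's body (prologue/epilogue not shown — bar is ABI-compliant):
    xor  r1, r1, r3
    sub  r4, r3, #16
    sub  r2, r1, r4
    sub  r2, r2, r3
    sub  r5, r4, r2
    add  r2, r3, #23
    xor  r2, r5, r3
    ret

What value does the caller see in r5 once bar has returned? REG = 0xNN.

prologue: push r4 → mem[0xc6]=0x71, sp=0xc6
body[0] xor  r1, r1, r3 → r1=0x64
body[1] sub  r4, r3, #16 → r4=0xe0
body[2] sub  r2, r1, r4 → r2=0x84
body[3] sub  r2, r2, r3 → r2=0x94
body[4] sub  r5, r4, r2 → r5=0x4c
body[5] add  r2, r3, #23 → r2=0x07
body[6] xor  r2, r5, r3 → r2=0xbc
epilogue: pop r4=0x71, sp=0xc7
r5 is caller-saved → body value

REG = 0x4c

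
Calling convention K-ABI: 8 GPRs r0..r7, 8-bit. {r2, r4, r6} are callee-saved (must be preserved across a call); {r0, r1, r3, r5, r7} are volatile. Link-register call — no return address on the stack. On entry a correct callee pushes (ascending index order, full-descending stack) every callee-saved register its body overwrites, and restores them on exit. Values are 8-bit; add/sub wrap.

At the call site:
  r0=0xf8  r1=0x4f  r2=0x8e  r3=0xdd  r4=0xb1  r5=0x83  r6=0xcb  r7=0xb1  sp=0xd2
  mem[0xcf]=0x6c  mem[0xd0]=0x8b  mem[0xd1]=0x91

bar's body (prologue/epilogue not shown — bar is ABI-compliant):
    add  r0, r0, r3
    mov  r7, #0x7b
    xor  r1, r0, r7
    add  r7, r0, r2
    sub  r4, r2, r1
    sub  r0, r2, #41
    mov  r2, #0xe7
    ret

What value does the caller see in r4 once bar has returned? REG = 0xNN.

prologue: push r2 -> mem[0xd1]=0x8e, sp=0xd1
prologue: push r4 -> mem[0xd0]=0xb1, sp=0xd0
body[0] add  r0, r0, r3 -> r0=0xd5
body[1] mov  r7, #0x7b -> r7=0x7b
body[2] xor  r1, r0, r7 -> r1=0xae
body[3] add  r7, r0, r2 -> r7=0x63
body[4] sub  r4, r2, r1 -> r4=0xe0
body[5] sub  r0, r2, #41 -> r0=0x65
body[6] mov  r2, #0xe7 -> r2=0xe7
epilogue: pop r4=0xb1, sp=0xd1
epilogue: pop r2=0x8e, sp=0xd2
r4 is callee-saved -> restored

REG = 0xb1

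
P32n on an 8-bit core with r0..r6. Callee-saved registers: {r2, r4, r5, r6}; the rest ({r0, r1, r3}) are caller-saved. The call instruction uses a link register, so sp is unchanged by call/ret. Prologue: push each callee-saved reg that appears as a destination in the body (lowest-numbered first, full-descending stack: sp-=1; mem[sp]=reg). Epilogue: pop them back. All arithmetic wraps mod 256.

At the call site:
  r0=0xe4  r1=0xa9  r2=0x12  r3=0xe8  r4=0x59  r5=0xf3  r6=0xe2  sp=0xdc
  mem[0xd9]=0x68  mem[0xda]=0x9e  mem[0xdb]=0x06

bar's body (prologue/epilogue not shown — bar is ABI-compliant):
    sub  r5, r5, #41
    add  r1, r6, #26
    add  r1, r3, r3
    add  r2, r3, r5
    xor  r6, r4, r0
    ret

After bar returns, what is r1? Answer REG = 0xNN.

REG = 0xd0

prologue: push r2 -> mem[0xdb]=0x12, sp=0xdb
prologue: push r5 -> mem[0xda]=0xf3, sp=0xda
prologue: push r6 -> mem[0xd9]=0xe2, sp=0xd9
body[0] sub  r5, r5, #41 -> r5=0xca
body[1] add  r1, r6, #26 -> r1=0xfc
body[2] add  r1, r3, r3 -> r1=0xd0
body[3] add  r2, r3, r5 -> r2=0xb2
body[4] xor  r6, r4, r0 -> r6=0xbd
epilogue: pop r6=0xe2, sp=0xda
epilogue: pop r5=0xf3, sp=0xdb
epilogue: pop r2=0x12, sp=0xdc
r1 is caller-saved -> body value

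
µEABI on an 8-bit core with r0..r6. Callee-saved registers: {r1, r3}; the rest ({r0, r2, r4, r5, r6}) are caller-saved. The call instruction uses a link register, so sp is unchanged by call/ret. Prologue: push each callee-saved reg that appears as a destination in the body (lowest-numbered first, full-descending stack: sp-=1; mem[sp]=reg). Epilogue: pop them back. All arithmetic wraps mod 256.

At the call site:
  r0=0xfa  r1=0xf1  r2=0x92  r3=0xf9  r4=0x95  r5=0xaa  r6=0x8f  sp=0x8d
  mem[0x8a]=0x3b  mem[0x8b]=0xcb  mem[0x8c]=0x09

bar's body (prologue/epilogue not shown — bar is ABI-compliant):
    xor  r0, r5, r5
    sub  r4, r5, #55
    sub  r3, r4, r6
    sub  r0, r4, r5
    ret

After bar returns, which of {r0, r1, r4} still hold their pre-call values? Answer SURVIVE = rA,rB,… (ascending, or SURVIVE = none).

prologue: push r3 -> mem[0x8c]=0xf9, sp=0x8c
body[0] xor  r0, r5, r5 -> r0=0x00
body[1] sub  r4, r5, #55 -> r4=0x73
body[2] sub  r3, r4, r6 -> r3=0xe4
body[3] sub  r0, r4, r5 -> r0=0xc9
epilogue: pop r3=0xf9, sp=0x8d
r0: caller-saved, written=True
r1: callee-saved, written=False
r4: caller-saved, written=True

SURVIVE = r1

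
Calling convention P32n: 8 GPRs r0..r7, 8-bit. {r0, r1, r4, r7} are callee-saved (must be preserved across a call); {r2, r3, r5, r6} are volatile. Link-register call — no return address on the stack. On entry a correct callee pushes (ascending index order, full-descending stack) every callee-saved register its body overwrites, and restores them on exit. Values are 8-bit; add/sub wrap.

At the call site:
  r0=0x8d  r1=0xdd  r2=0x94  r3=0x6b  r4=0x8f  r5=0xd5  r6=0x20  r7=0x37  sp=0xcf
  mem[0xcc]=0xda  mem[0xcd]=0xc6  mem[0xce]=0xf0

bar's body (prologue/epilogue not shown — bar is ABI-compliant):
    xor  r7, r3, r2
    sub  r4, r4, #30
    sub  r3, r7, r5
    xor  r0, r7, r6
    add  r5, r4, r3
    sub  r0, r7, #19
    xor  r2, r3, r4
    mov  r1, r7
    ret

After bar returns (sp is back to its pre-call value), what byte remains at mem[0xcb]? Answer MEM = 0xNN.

MEM = 0x37

prologue: push r0 -> mem[0xce]=0x8d, sp=0xce
prologue: push r1 -> mem[0xcd]=0xdd, sp=0xcd
prologue: push r4 -> mem[0xcc]=0x8f, sp=0xcc
prologue: push r7 -> mem[0xcb]=0x37, sp=0xcb
body[0] xor  r7, r3, r2 -> r7=0xff
body[1] sub  r4, r4, #30 -> r4=0x71
body[2] sub  r3, r7, r5 -> r3=0x2a
body[3] xor  r0, r7, r6 -> r0=0xdf
body[4] add  r5, r4, r3 -> r5=0x9b
body[5] sub  r0, r7, #19 -> r0=0xec
body[6] xor  r2, r3, r4 -> r2=0x5b
body[7] mov  r1, r7 -> r1=0xff
epilogue: pop r7=0x37, sp=0xcc
epilogue: pop r4=0x8f, sp=0xcd
epilogue: pop r1=0xdd, sp=0xce
epilogue: pop r0=0x8d, sp=0xcf
prologue pushed ['r0', 'r1', 'r4', 'r7'] at ['0xce', '0xcd', '0xcc', '0xcb']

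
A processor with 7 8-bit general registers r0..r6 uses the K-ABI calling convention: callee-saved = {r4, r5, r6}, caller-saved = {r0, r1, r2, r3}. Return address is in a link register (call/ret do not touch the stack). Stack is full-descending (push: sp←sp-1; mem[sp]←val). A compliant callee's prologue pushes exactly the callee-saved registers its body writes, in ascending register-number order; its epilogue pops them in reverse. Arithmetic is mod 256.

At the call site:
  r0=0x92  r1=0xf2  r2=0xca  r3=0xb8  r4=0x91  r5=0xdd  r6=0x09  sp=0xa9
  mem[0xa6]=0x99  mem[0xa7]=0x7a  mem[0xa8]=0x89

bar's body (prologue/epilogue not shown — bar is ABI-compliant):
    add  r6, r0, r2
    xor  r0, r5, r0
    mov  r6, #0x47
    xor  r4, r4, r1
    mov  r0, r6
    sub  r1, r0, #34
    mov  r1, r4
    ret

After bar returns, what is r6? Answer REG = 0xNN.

REG = 0x09

prologue: push r4 → mem[0xa8]=0x91, sp=0xa8
prologue: push r6 → mem[0xa7]=0x09, sp=0xa7
body[0] add  r6, r0, r2 → r6=0x5c
body[1] xor  r0, r5, r0 → r0=0x4f
body[2] mov  r6, #0x47 → r6=0x47
body[3] xor  r4, r4, r1 → r4=0x63
body[4] mov  r0, r6 → r0=0x47
body[5] sub  r1, r0, #34 → r1=0x25
body[6] mov  r1, r4 → r1=0x63
epilogue: pop r6=0x09, sp=0xa8
epilogue: pop r4=0x91, sp=0xa9
r6 is callee-saved → restored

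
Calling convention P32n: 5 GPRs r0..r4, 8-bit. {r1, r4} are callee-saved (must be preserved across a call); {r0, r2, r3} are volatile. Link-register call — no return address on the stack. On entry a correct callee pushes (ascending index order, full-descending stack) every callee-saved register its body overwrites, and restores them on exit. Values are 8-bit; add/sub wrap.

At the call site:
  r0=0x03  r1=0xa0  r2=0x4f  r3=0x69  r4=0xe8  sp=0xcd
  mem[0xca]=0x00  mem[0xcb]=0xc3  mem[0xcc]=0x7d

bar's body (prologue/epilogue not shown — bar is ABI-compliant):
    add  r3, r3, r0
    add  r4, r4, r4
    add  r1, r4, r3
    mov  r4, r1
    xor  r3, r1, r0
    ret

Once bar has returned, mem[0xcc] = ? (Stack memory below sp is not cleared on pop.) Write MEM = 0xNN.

MEM = 0xa0

prologue: push r1 -> mem[0xcc]=0xa0, sp=0xcc
prologue: push r4 -> mem[0xcb]=0xe8, sp=0xcb
body[0] add  r3, r3, r0 -> r3=0x6c
body[1] add  r4, r4, r4 -> r4=0xd0
body[2] add  r1, r4, r3 -> r1=0x3c
body[3] mov  r4, r1 -> r4=0x3c
body[4] xor  r3, r1, r0 -> r3=0x3f
epilogue: pop r4=0xe8, sp=0xcc
epilogue: pop r1=0xa0, sp=0xcd
prologue pushed ['r1', 'r4'] at ['0xcc', '0xcb']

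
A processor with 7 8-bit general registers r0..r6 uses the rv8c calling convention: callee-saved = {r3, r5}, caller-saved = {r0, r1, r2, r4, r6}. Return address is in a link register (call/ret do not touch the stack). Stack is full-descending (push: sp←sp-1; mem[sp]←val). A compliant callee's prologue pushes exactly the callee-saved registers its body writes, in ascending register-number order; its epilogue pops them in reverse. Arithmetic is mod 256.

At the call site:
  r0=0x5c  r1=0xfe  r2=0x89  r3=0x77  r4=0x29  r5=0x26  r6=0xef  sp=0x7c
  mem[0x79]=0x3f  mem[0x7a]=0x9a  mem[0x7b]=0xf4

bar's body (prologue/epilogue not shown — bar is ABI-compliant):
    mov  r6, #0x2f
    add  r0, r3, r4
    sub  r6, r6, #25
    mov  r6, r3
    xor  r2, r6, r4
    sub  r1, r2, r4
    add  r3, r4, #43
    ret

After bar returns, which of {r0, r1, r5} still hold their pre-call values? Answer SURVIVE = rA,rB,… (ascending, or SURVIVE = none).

prologue: push r3 -> mem[0x7b]=0x77, sp=0x7b
body[0] mov  r6, #0x2f -> r6=0x2f
body[1] add  r0, r3, r4 -> r0=0xa0
body[2] sub  r6, r6, #25 -> r6=0x16
body[3] mov  r6, r3 -> r6=0x77
body[4] xor  r2, r6, r4 -> r2=0x5e
body[5] sub  r1, r2, r4 -> r1=0x35
body[6] add  r3, r4, #43 -> r3=0x54
epilogue: pop r3=0x77, sp=0x7c
r0: caller-saved, written=True
r1: caller-saved, written=True
r5: callee-saved, written=False

SURVIVE = r5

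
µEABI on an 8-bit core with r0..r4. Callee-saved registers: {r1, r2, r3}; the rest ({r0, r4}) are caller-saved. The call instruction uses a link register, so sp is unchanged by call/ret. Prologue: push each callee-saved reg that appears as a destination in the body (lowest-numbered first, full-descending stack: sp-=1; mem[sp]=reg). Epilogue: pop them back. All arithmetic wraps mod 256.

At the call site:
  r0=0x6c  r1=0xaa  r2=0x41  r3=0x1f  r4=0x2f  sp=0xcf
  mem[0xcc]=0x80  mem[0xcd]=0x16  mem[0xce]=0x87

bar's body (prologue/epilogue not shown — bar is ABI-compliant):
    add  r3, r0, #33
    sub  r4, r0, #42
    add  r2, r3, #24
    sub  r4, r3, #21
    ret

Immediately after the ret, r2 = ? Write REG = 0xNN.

prologue: push r2 → mem[0xce]=0x41, sp=0xce
prologue: push r3 → mem[0xcd]=0x1f, sp=0xcd
body[0] add  r3, r0, #33 → r3=0x8d
body[1] sub  r4, r0, #42 → r4=0x42
body[2] add  r2, r3, #24 → r2=0xa5
body[3] sub  r4, r3, #21 → r4=0x78
epilogue: pop r3=0x1f, sp=0xce
epilogue: pop r2=0x41, sp=0xcf
r2 is callee-saved → restored

REG = 0x41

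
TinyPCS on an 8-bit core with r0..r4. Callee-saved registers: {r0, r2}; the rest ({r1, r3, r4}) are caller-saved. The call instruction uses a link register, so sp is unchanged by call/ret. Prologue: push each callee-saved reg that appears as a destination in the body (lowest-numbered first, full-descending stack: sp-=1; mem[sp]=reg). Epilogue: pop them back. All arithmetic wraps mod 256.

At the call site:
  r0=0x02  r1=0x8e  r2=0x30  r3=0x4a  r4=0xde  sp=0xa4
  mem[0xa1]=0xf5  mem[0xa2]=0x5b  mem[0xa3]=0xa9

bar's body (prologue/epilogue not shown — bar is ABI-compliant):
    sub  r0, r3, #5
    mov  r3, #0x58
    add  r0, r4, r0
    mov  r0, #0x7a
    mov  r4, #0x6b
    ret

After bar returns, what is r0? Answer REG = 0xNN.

prologue: push r0 -> mem[0xa3]=0x02, sp=0xa3
body[0] sub  r0, r3, #5 -> r0=0x45
body[1] mov  r3, #0x58 -> r3=0x58
body[2] add  r0, r4, r0 -> r0=0x23
body[3] mov  r0, #0x7a -> r0=0x7a
body[4] mov  r4, #0x6b -> r4=0x6b
epilogue: pop r0=0x02, sp=0xa4
r0 is callee-saved -> restored

REG = 0x02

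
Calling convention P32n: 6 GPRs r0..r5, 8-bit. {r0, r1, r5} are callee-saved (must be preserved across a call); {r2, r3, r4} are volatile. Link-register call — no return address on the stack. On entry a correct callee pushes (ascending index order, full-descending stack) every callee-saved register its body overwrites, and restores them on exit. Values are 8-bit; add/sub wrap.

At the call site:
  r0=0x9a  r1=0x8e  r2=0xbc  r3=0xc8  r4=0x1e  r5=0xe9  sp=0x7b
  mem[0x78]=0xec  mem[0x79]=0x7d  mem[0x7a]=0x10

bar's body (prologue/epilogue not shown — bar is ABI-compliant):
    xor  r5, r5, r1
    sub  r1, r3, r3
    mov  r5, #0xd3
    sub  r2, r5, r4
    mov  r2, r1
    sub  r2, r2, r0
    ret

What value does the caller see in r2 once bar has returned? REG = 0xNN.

prologue: push r1 -> mem[0x7a]=0x8e, sp=0x7a
prologue: push r5 -> mem[0x79]=0xe9, sp=0x79
body[0] xor  r5, r5, r1 -> r5=0x67
body[1] sub  r1, r3, r3 -> r1=0x00
body[2] mov  r5, #0xd3 -> r5=0xd3
body[3] sub  r2, r5, r4 -> r2=0xb5
body[4] mov  r2, r1 -> r2=0x00
body[5] sub  r2, r2, r0 -> r2=0x66
epilogue: pop r5=0xe9, sp=0x7a
epilogue: pop r1=0x8e, sp=0x7b
r2 is caller-saved -> body value

REG = 0x66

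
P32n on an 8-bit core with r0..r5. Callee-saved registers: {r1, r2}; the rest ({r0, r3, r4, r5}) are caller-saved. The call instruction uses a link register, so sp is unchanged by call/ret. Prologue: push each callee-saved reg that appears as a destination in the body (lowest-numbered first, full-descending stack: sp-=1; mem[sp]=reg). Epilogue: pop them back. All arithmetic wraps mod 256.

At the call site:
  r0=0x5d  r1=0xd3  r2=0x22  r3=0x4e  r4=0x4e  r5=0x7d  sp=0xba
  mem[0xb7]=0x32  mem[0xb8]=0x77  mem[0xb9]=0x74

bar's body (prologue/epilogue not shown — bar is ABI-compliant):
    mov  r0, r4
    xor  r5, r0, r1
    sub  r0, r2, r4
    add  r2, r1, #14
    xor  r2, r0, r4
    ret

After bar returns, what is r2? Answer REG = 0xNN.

REG = 0x22

prologue: push r2 -> mem[0xb9]=0x22, sp=0xb9
body[0] mov  r0, r4 -> r0=0x4e
body[1] xor  r5, r0, r1 -> r5=0x9d
body[2] sub  r0, r2, r4 -> r0=0xd4
body[3] add  r2, r1, #14 -> r2=0xe1
body[4] xor  r2, r0, r4 -> r2=0x9a
epilogue: pop r2=0x22, sp=0xba
r2 is callee-saved -> restored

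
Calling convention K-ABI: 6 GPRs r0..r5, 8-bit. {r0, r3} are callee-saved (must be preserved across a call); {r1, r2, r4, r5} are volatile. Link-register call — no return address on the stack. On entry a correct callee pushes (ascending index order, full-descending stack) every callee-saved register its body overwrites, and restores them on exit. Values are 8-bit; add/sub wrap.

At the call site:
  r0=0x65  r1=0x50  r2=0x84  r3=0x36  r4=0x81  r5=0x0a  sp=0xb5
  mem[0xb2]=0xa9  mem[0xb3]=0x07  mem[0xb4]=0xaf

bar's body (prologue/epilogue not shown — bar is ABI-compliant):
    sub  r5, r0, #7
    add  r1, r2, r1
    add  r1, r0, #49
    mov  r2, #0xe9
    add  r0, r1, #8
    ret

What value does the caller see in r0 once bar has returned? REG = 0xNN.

REG = 0x65

prologue: push r0 → mem[0xb4]=0x65, sp=0xb4
body[0] sub  r5, r0, #7 → r5=0x5e
body[1] add  r1, r2, r1 → r1=0xd4
body[2] add  r1, r0, #49 → r1=0x96
body[3] mov  r2, #0xe9 → r2=0xe9
body[4] add  r0, r1, #8 → r0=0x9e
epilogue: pop r0=0x65, sp=0xb5
r0 is callee-saved → restored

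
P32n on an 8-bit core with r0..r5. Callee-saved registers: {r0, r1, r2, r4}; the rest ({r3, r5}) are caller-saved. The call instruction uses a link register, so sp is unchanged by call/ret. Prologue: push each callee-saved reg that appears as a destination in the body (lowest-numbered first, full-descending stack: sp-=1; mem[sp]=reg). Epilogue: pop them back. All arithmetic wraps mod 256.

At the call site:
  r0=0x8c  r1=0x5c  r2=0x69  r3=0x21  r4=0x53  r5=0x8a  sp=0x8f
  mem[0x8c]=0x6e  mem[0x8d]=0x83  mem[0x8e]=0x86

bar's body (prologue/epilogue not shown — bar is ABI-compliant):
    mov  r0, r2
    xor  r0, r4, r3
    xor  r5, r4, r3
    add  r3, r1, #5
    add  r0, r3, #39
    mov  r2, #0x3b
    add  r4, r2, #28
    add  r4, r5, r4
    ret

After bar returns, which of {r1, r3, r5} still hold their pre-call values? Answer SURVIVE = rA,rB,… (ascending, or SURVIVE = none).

prologue: push r0 -> mem[0x8e]=0x8c, sp=0x8e
prologue: push r2 -> mem[0x8d]=0x69, sp=0x8d
prologue: push r4 -> mem[0x8c]=0x53, sp=0x8c
body[0] mov  r0, r2 -> r0=0x69
body[1] xor  r0, r4, r3 -> r0=0x72
body[2] xor  r5, r4, r3 -> r5=0x72
body[3] add  r3, r1, #5 -> r3=0x61
body[4] add  r0, r3, #39 -> r0=0x88
body[5] mov  r2, #0x3b -> r2=0x3b
body[6] add  r4, r2, #28 -> r4=0x57
body[7] add  r4, r5, r4 -> r4=0xc9
epilogue: pop r4=0x53, sp=0x8d
epilogue: pop r2=0x69, sp=0x8e
epilogue: pop r0=0x8c, sp=0x8f
r1: callee-saved, written=False
r3: caller-saved, written=True
r5: caller-saved, written=True

SURVIVE = r1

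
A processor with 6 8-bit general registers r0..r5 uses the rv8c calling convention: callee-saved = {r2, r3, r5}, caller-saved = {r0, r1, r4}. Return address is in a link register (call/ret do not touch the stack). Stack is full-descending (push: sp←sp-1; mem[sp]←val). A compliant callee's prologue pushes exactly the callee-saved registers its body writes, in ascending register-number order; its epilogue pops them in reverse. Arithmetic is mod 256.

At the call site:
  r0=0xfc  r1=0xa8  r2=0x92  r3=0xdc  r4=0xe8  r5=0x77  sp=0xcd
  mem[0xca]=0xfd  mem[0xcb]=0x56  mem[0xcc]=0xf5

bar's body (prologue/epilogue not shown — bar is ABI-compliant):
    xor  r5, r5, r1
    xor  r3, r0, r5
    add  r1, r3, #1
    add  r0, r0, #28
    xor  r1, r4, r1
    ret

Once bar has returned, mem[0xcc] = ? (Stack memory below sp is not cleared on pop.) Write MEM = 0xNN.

prologue: push r3 -> mem[0xcc]=0xdc, sp=0xcc
prologue: push r5 -> mem[0xcb]=0x77, sp=0xcb
body[0] xor  r5, r5, r1 -> r5=0xdf
body[1] xor  r3, r0, r5 -> r3=0x23
body[2] add  r1, r3, #1 -> r1=0x24
body[3] add  r0, r0, #28 -> r0=0x18
body[4] xor  r1, r4, r1 -> r1=0xcc
epilogue: pop r5=0x77, sp=0xcc
epilogue: pop r3=0xdc, sp=0xcd
prologue pushed ['r3', 'r5'] at ['0xcc', '0xcb']

MEM = 0xdc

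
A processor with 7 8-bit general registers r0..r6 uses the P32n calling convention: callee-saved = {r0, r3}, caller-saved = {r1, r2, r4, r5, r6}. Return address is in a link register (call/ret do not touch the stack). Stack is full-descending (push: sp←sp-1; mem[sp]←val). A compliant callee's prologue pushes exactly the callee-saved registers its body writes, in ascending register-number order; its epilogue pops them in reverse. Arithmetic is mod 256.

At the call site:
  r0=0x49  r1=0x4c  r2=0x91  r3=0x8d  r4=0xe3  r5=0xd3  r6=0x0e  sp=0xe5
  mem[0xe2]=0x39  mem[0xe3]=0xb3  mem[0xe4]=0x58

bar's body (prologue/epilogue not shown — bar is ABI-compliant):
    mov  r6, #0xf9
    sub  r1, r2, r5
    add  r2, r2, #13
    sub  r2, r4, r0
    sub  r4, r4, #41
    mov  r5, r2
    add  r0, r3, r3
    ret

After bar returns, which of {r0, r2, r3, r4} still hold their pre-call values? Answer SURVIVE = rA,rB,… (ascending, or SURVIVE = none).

prologue: push r0 -> mem[0xe4]=0x49, sp=0xe4
body[0] mov  r6, #0xf9 -> r6=0xf9
body[1] sub  r1, r2, r5 -> r1=0xbe
body[2] add  r2, r2, #13 -> r2=0x9e
body[3] sub  r2, r4, r0 -> r2=0x9a
body[4] sub  r4, r4, #41 -> r4=0xba
body[5] mov  r5, r2 -> r5=0x9a
body[6] add  r0, r3, r3 -> r0=0x1a
epilogue: pop r0=0x49, sp=0xe5
r0: callee-saved, written=True
r2: caller-saved, written=True
r3: callee-saved, written=False
r4: caller-saved, written=True

SURVIVE = r0,r3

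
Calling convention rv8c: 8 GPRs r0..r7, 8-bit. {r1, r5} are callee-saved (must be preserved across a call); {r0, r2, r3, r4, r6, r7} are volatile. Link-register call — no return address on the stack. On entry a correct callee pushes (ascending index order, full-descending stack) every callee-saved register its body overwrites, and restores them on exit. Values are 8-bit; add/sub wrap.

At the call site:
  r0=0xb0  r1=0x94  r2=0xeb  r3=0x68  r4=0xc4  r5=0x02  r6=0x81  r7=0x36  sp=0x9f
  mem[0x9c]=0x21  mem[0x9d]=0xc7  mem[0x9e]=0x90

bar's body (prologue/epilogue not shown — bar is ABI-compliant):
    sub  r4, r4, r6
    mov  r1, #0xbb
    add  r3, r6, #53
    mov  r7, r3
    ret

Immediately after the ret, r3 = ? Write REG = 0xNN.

prologue: push r1 → mem[0x9e]=0x94, sp=0x9e
body[0] sub  r4, r4, r6 → r4=0x43
body[1] mov  r1, #0xbb → r1=0xbb
body[2] add  r3, r6, #53 → r3=0xb6
body[3] mov  r7, r3 → r7=0xb6
epilogue: pop r1=0x94, sp=0x9f
r3 is caller-saved → body value

REG = 0xb6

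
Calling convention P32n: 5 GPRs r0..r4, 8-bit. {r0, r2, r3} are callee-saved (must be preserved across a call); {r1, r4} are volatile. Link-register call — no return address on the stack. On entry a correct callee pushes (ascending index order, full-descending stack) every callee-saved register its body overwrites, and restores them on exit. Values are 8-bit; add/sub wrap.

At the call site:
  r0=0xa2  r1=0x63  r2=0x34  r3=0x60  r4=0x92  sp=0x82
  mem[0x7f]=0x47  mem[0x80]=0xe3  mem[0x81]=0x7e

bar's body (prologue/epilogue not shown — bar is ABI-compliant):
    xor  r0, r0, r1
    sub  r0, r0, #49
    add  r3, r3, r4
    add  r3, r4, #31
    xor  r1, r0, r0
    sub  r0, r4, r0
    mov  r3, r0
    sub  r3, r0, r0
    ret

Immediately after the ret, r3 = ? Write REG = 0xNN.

REG = 0x60

prologue: push r0 -> mem[0x81]=0xa2, sp=0x81
prologue: push r3 -> mem[0x80]=0x60, sp=0x80
body[0] xor  r0, r0, r1 -> r0=0xc1
body[1] sub  r0, r0, #49 -> r0=0x90
body[2] add  r3, r3, r4 -> r3=0xf2
body[3] add  r3, r4, #31 -> r3=0xb1
body[4] xor  r1, r0, r0 -> r1=0x00
body[5] sub  r0, r4, r0 -> r0=0x02
body[6] mov  r3, r0 -> r3=0x02
body[7] sub  r3, r0, r0 -> r3=0x00
epilogue: pop r3=0x60, sp=0x81
epilogue: pop r0=0xa2, sp=0x82
r3 is callee-saved -> restored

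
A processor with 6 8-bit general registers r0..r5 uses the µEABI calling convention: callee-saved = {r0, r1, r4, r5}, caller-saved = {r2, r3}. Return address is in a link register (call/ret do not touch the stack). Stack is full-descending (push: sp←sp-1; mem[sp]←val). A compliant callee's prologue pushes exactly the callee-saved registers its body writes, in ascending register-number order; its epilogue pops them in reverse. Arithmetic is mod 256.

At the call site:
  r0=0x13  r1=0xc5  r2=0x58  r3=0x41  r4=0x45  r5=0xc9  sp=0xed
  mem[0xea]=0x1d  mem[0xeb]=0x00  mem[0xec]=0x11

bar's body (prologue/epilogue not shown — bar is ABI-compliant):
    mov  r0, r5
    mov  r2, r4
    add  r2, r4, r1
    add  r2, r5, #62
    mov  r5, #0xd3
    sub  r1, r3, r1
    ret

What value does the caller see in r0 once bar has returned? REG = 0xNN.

prologue: push r0 -> mem[0xec]=0x13, sp=0xec
prologue: push r1 -> mem[0xeb]=0xc5, sp=0xeb
prologue: push r5 -> mem[0xea]=0xc9, sp=0xea
body[0] mov  r0, r5 -> r0=0xc9
body[1] mov  r2, r4 -> r2=0x45
body[2] add  r2, r4, r1 -> r2=0x0a
body[3] add  r2, r5, #62 -> r2=0x07
body[4] mov  r5, #0xd3 -> r5=0xd3
body[5] sub  r1, r3, r1 -> r1=0x7c
epilogue: pop r5=0xc9, sp=0xeb
epilogue: pop r1=0xc5, sp=0xec
epilogue: pop r0=0x13, sp=0xed
r0 is callee-saved -> restored

REG = 0x13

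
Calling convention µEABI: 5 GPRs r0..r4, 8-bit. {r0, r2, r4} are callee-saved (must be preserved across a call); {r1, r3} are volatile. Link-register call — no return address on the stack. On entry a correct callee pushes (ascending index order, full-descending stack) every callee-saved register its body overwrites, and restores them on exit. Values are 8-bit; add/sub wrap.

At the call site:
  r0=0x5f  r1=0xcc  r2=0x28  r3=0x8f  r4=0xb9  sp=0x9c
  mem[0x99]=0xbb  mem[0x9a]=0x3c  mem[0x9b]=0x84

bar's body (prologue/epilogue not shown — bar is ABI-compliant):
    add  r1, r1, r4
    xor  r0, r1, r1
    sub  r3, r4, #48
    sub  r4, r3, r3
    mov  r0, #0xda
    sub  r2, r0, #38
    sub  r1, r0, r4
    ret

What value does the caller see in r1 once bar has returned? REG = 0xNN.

REG = 0xda

prologue: push r0 → mem[0x9b]=0x5f, sp=0x9b
prologue: push r2 → mem[0x9a]=0x28, sp=0x9a
prologue: push r4 → mem[0x99]=0xb9, sp=0x99
body[0] add  r1, r1, r4 → r1=0x85
body[1] xor  r0, r1, r1 → r0=0x00
body[2] sub  r3, r4, #48 → r3=0x89
body[3] sub  r4, r3, r3 → r4=0x00
body[4] mov  r0, #0xda → r0=0xda
body[5] sub  r2, r0, #38 → r2=0xb4
body[6] sub  r1, r0, r4 → r1=0xda
epilogue: pop r4=0xb9, sp=0x9a
epilogue: pop r2=0x28, sp=0x9b
epilogue: pop r0=0x5f, sp=0x9c
r1 is caller-saved → body value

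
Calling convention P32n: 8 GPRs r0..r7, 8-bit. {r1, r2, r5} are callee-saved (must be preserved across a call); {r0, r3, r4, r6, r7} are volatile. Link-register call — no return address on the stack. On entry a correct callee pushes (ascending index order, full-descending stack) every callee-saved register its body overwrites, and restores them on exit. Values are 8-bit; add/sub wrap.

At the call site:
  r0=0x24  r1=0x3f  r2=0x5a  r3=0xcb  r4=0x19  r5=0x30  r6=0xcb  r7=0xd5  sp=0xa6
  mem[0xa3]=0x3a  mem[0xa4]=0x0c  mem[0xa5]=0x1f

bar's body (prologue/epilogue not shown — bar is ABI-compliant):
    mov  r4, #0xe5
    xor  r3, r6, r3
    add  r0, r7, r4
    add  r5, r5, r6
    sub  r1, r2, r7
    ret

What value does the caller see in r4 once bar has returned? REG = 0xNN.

REG = 0xe5

prologue: push r1 -> mem[0xa5]=0x3f, sp=0xa5
prologue: push r5 -> mem[0xa4]=0x30, sp=0xa4
body[0] mov  r4, #0xe5 -> r4=0xe5
body[1] xor  r3, r6, r3 -> r3=0x00
body[2] add  r0, r7, r4 -> r0=0xba
body[3] add  r5, r5, r6 -> r5=0xfb
body[4] sub  r1, r2, r7 -> r1=0x85
epilogue: pop r5=0x30, sp=0xa5
epilogue: pop r1=0x3f, sp=0xa6
r4 is caller-saved -> body value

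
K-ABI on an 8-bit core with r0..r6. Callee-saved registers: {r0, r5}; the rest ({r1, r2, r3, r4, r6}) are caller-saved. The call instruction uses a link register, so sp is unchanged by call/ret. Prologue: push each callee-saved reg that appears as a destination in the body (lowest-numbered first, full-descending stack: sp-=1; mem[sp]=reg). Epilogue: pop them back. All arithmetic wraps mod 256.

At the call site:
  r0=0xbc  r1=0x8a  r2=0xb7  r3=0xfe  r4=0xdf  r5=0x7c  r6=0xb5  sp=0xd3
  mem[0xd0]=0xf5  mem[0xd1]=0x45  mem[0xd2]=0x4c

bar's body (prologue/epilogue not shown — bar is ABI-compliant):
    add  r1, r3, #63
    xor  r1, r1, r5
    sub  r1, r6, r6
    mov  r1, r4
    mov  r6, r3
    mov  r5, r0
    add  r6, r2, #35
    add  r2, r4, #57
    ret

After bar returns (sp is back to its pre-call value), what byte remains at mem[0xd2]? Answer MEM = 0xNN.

MEM = 0x7c

prologue: push r5 -> mem[0xd2]=0x7c, sp=0xd2
body[0] add  r1, r3, #63 -> r1=0x3d
body[1] xor  r1, r1, r5 -> r1=0x41
body[2] sub  r1, r6, r6 -> r1=0x00
body[3] mov  r1, r4 -> r1=0xdf
body[4] mov  r6, r3 -> r6=0xfe
body[5] mov  r5, r0 -> r5=0xbc
body[6] add  r6, r2, #35 -> r6=0xda
body[7] add  r2, r4, #57 -> r2=0x18
epilogue: pop r5=0x7c, sp=0xd3
prologue pushed ['r5'] at ['0xd2']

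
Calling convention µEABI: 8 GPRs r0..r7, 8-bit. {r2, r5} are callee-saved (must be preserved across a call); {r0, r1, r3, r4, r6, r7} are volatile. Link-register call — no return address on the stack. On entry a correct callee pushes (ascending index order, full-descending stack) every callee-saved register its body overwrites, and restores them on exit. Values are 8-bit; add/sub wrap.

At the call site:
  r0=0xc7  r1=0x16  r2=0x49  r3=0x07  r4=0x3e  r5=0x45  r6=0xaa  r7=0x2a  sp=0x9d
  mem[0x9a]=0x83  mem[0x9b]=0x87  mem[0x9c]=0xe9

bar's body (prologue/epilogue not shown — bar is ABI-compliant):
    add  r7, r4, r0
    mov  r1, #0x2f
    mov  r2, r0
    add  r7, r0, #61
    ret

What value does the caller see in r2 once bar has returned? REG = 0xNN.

REG = 0x49

prologue: push r2 → mem[0x9c]=0x49, sp=0x9c
body[0] add  r7, r4, r0 → r7=0x05
body[1] mov  r1, #0x2f → r1=0x2f
body[2] mov  r2, r0 → r2=0xc7
body[3] add  r7, r0, #61 → r7=0x04
epilogue: pop r2=0x49, sp=0x9d
r2 is callee-saved → restored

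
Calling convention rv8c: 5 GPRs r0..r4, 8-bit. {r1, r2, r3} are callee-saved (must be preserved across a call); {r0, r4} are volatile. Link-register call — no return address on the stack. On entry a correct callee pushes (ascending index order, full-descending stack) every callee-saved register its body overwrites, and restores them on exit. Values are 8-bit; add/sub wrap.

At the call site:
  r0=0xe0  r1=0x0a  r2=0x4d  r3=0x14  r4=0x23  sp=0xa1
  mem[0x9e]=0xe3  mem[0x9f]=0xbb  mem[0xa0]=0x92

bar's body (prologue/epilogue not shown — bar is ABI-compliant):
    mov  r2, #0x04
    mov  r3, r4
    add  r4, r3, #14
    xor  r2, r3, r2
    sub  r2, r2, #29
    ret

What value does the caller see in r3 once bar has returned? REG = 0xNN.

prologue: push r2 → mem[0xa0]=0x4d, sp=0xa0
prologue: push r3 → mem[0x9f]=0x14, sp=0x9f
body[0] mov  r2, #0x04 → r2=0x04
body[1] mov  r3, r4 → r3=0x23
body[2] add  r4, r3, #14 → r4=0x31
body[3] xor  r2, r3, r2 → r2=0x27
body[4] sub  r2, r2, #29 → r2=0x0a
epilogue: pop r3=0x14, sp=0xa0
epilogue: pop r2=0x4d, sp=0xa1
r3 is callee-saved → restored

REG = 0x14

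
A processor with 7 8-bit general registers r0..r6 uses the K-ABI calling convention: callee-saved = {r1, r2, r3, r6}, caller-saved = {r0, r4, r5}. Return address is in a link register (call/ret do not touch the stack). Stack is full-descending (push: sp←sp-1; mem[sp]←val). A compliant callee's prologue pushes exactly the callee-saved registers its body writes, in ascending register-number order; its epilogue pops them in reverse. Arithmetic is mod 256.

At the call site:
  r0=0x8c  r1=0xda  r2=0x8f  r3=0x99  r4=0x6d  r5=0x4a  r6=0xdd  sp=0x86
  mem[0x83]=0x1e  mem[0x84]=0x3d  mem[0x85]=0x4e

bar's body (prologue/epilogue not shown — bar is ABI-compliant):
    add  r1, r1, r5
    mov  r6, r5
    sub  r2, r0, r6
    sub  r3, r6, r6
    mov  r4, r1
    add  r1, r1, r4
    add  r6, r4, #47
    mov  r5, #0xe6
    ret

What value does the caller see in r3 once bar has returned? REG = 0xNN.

REG = 0x99

prologue: push r1 -> mem[0x85]=0xda, sp=0x85
prologue: push r2 -> mem[0x84]=0x8f, sp=0x84
prologue: push r3 -> mem[0x83]=0x99, sp=0x83
prologue: push r6 -> mem[0x82]=0xdd, sp=0x82
body[0] add  r1, r1, r5 -> r1=0x24
body[1] mov  r6, r5 -> r6=0x4a
body[2] sub  r2, r0, r6 -> r2=0x42
body[3] sub  r3, r6, r6 -> r3=0x00
body[4] mov  r4, r1 -> r4=0x24
body[5] add  r1, r1, r4 -> r1=0x48
body[6] add  r6, r4, #47 -> r6=0x53
body[7] mov  r5, #0xe6 -> r5=0xe6
epilogue: pop r6=0xdd, sp=0x83
epilogue: pop r3=0x99, sp=0x84
epilogue: pop r2=0x8f, sp=0x85
epilogue: pop r1=0xda, sp=0x86
r3 is callee-saved -> restored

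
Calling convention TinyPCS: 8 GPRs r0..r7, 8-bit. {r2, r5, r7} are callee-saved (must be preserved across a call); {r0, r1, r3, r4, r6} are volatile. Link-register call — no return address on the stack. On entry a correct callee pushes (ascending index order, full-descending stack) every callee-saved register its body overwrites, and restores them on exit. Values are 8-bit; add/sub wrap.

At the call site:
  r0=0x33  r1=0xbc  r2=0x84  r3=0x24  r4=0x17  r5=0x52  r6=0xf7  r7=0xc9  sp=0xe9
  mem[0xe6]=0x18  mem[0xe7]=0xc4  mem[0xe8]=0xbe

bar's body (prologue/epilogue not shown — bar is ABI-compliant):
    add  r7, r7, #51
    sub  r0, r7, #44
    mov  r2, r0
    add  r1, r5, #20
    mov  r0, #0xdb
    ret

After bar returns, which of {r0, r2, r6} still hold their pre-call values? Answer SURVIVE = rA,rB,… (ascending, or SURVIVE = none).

SURVIVE = r2,r6

prologue: push r2 → mem[0xe8]=0x84, sp=0xe8
prologue: push r7 → mem[0xe7]=0xc9, sp=0xe7
body[0] add  r7, r7, #51 → r7=0xfc
body[1] sub  r0, r7, #44 → r0=0xd0
body[2] mov  r2, r0 → r2=0xd0
body[3] add  r1, r5, #20 → r1=0x66
body[4] mov  r0, #0xdb → r0=0xdb
epilogue: pop r7=0xc9, sp=0xe8
epilogue: pop r2=0x84, sp=0xe9
r0: caller-saved, written=True
r2: callee-saved, written=True
r6: caller-saved, written=False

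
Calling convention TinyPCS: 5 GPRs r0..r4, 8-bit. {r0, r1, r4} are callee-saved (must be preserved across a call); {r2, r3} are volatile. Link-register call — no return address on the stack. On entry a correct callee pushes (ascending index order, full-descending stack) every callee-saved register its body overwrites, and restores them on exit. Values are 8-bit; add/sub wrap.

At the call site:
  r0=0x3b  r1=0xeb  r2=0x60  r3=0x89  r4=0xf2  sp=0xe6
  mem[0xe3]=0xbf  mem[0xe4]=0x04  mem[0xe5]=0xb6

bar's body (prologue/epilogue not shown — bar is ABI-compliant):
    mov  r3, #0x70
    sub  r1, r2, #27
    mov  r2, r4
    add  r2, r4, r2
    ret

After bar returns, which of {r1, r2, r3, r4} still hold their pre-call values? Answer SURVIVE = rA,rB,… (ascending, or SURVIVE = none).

prologue: push r1 → mem[0xe5]=0xeb, sp=0xe5
body[0] mov  r3, #0x70 → r3=0x70
body[1] sub  r1, r2, #27 → r1=0x45
body[2] mov  r2, r4 → r2=0xf2
body[3] add  r2, r4, r2 → r2=0xe4
epilogue: pop r1=0xeb, sp=0xe6
r1: callee-saved, written=True
r2: caller-saved, written=True
r3: caller-saved, written=True
r4: callee-saved, written=False

SURVIVE = r1,r4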